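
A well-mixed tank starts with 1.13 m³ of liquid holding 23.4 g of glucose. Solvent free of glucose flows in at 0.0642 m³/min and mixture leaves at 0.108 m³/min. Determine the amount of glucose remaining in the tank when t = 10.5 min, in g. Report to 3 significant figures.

Total volume: dV/dt = Q_in − Q_out = -0.043800 m³/min, so V(t) = 1.13 − 0.043800 t and V(10.5) = 0.67010 m³.
Species balance (pure solvent in): dm/dt = −Q_out · m/V(t).
Separate: dm/m = −Q_out dt/V(t) ⇒ ln(m/m₀) = −(Q_out/(Q_in−Q_out)) ln(V/V₀).
m = m₀ (V₀/V)^(Q_out/(Q_in−Q_out)) = 23.4 × (1.13/0.67010)^(-2.4658) = 6.4512 g.

6.45 g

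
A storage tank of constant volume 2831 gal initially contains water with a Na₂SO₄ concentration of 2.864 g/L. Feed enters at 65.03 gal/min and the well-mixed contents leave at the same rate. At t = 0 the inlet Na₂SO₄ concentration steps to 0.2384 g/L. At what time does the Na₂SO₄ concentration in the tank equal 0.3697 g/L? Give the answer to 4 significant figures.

130.4 min

Species balance: V dC/dt = Q(C_in − C) ⇒ τ = V/Q = 43.5338 min.
C(t) = C_in + (C₀ − C_in) e^(−t/τ). Set C = 0.3697 and solve for t:
e^(−t/τ) = (C − C_in)/(C₀ − C_in) = (0.3697 − 0.2384)/(2.864 − 0.2384) = 0.0500076
t = −τ ln(…) = 43.5338 × 2.99558 = 130.409 min.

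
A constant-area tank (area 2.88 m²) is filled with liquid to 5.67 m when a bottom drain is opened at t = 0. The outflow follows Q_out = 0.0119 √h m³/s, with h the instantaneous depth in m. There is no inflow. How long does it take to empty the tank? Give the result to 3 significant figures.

1150 s

Accumulation of liquid (constant cross-section A): A dh/dt = −0.0119 √h.
∫ h^(−1/2) dh = −(0.0119/A) ∫ dt, giving 2√h = 2√h₀ − (0.0119/A) t.
Tank is empty when √h = 0: t_empty = 2A√h₀/0.0119.
t_empty = 2·2.88·√5.67/0.0119 = 5.7600·2.3812/0.0119 = 1152.6 s.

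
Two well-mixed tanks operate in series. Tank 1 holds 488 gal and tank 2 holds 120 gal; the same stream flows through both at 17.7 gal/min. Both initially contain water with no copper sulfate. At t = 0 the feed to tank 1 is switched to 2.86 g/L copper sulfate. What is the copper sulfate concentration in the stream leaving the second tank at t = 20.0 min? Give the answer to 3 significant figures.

Species balance on tank i: dCᵢ/dt = (Cᵢ₋₁ − Cᵢ)/τᵢ with τᵢ = Vᵢ/Q.
τ₁ = 488/17.7 = 27.571 min; τ₂ = 120/17.7 = 6.7797 min.
Tank 1: C₁ = C_in(1 − e^(−t/τ₁)). Tank 2 (τ₁ ≠ τ₂): C₂ = C_in[1 − (τ₁ e^(−t/τ₁) − τ₂ e^(−t/τ₂))/(τ₁ − τ₂)].
At t = 20.0: e^(−t/τ₁) = 0.48413, e^(−t/τ₂) = 0.052340.
C₂ = 2.86·[1 − (27.571·0.48413 − 6.7797·0.052340)/(20.791)] = 2.86·0.37507 = 1.0727 g/L.

1.07 g/L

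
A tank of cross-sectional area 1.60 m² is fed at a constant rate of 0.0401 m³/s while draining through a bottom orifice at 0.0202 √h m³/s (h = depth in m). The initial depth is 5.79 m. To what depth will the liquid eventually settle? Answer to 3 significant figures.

3.94 m

Level balance: A dh/dt = 0.0401 − 0.0202 √h. Setting dh/dt = 0:
Q_in = 0.0202 √h_ss ⇒ √h_ss = 0.0401/0.0202 = 1.9851.
h_ss = 1.9851² = 3.9408 m. (Since h₀ = 5.79 m > h_ss, the level will fall toward this value.)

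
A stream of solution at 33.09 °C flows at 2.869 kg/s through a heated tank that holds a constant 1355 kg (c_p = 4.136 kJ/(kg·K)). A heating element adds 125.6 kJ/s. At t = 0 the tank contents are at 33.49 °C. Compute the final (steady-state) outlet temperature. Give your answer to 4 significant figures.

43.67 °C

Energy balance: M c_p dT/dt = ṁ c_p (T_in − T) + 125.6.
At steady state dT/dt = 0 ⇒ T_ss = T_in + Q̇/(ṁ c_p) = 33.09 + 125.6/(2.869·4.136) = 43.6747 °C.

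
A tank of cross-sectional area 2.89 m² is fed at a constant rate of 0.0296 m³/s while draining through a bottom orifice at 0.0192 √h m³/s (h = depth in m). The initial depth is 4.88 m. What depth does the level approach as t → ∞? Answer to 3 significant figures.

2.38 m

A dh/dt = Q_in − 0.0192 √h. Steady state requires inflow = outflow:
Q_in = 0.0192 √h_ss ⇒ √h_ss = 0.0296/0.0192 = 1.5417.
h_ss = 1.5417² = 2.3767 m. (Since h₀ = 4.88 m > h_ss, the level will fall toward this value.)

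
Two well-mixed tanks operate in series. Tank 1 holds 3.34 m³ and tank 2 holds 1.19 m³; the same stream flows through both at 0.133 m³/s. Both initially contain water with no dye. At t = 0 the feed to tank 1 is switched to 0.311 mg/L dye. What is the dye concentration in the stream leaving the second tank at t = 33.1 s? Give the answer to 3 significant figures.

0.186 mg/L

Each tank obeys Vᵢ dCᵢ/dt = Q(Cᵢ₋₁ − Cᵢ), so τᵢ = Vᵢ/Q.
τ₁ = 3.34/0.133 = 25.113 s; τ₂ = 1.19/0.133 = 8.9474 s.
Solving the cascade with C₁(0)=C₂(0)=0 gives C₂(t) = C_in[1 − (τ₁ e^(−t/τ₁) − τ₂ e^(−t/τ₂))/(τ₁ − τ₂)].
At t = 33.1: e^(−t/τ₁) = 0.26766, e^(−t/τ₂) = 0.024738.
C₂ = 0.311·[1 − (25.113·0.26766 − 8.9474·0.024738)/(16.165)] = 0.311·0.59789 = 0.18594 mg/L.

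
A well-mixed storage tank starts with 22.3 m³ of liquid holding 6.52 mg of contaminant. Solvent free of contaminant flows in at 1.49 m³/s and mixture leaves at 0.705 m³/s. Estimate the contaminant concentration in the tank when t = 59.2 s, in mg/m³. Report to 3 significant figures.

0.0345 mg/m³

Let m(t) be the amount of contaminant. Volume: V(t) = V₀ + (Q_in − Q_out) t = 22.3 + 0.78500 t; V(59.2) = 68.772 m³.
Species balance (pure solvent in): dm/dt = −Q_out · m/V(t).
dm/m = −Q_out dt/(V₀ + 0.78500 t); integrating gives ln(m/m₀) = −(Q_out/(Q_in−Q_out)) ln(V/V₀).
m = m₀ (V₀/V)^(Q_out/(Q_in−Q_out)) = 6.52 × (22.3/68.772)^(0.89809) = 2.3713 mg.
C = m/V = 2.3713/68.772 = 0.034481 mg/m³.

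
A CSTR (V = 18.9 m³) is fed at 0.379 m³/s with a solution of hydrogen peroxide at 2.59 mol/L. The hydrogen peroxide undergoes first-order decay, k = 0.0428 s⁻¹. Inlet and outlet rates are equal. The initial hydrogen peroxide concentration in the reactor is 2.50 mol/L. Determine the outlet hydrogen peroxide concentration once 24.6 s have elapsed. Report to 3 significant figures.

1.18 mol/L

Species balance: V dC/dt = Q C_in − Q C − k V C.
This is linear with rate a = Q/V + k = 0.062853 s⁻¹.
C_ss = Q C_in/(Q + kV) = 0.82633 mol/L; C(t) = C_ss + (C₀ − C_ss) e^(−a t).
C(24.6) = 0.82633 + (1.6737)·e^(−0.062853·24.6) = 0.82633 + (1.6737)·0.21306 = 1.1829 mol/L.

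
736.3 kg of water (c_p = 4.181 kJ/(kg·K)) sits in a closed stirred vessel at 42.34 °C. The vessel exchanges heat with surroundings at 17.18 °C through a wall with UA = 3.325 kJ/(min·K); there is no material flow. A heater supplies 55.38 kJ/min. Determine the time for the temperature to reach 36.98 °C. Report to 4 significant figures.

Heat balance on the well-mixed liquid: M c_p dT/dt = −UA(T − T_amb) + Q̇.
τ = M c_p/UA = 925.856 min; T_ss = T_amb + Q̇/UA = 17.18 + 55.38/3.325 = 33.8356 °C.
T(t) = T_ss + (T₀ − T_ss)e^(−t/τ); set T = 36.98:
t = −τ ln[(T − T_ss)/(T₀ − T_ss)] = −925.856 · ln(0.369735) = 921.197 min.

921.2 min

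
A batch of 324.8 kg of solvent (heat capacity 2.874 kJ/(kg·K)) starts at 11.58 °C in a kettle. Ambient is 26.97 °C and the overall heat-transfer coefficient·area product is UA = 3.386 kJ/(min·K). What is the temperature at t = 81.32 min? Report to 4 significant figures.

15.51 °C

M c_p dT/dt = −UA(T − T_amb).
dT/dt = (T_ss − T)/τ with T_ss = T_amb = 26.9700 °C, τ = M c_p/UA = 324.8·2.874/3.386 = 275.687 min.
T approaches T_ss exponentially: T(t) = T_ss + (T₀ − T_ss) e^(−t/τ).
T(81.32) = 26.9700 + (-15.3900)·0.744552 = 15.5113 °C.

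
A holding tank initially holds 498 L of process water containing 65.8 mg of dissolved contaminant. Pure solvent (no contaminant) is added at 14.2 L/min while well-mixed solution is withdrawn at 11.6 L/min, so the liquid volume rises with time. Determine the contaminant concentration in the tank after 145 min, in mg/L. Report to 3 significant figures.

Total volume: dV/dt = Q_in − Q_out = 2.6000 L/min, so V(t) = 498 + 2.6000 t and V(145) = 875.00 L.
Solute balance: dm/dt = 0 − Q_out C = −Q_out m/V(t).
Separate: dm/m = −Q_out dt/V(t) ⇒ ln(m/m₀) = −(Q_out/(Q_in−Q_out)) ln(V/V₀).
m = m₀ (V₀/V)^(Q_out/(Q_in−Q_out)) = 65.8 × (498/875.00)^(4.4615) = 5.3228 mg.
C = m/V = 5.3228/875.00 = 0.0060831 mg/L.

0.00608 mg/L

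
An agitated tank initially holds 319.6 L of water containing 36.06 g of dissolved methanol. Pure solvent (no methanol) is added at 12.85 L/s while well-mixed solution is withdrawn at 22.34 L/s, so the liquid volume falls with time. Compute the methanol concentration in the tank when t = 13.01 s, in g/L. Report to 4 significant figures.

0.05825 g/L

Let m(t) be the amount of methanol. Volume: V(t) = V₀ + (Q_in − Q_out) t = 319.6 − 9.49000 t; V(13.01) = 196.135 L.
Species balance (pure solvent in): dm/dt = −Q_out · m/V(t).
dm/m = −Q_out dt/(V₀ − 9.49000 t); integrating gives ln(m/m₀) = −(Q_out/(Q_in−Q_out)) ln(V/V₀).
m = m₀ (V₀/V)^(Q_out/(Q_in−Q_out)) = 36.06 × (319.6/196.135)^(-2.35406) = 11.4247 g.
C = m/V = 11.4247/196.135 = 0.0582491 g/L.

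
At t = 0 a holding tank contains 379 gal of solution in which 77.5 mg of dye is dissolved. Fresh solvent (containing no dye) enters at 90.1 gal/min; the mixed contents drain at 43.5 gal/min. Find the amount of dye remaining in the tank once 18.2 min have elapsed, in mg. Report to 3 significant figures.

Total volume: dV/dt = Q_in − Q_out = 46.600 gal/min, so V(t) = 379 + 46.600 t and V(18.2) = 1227.1 gal.
No dye enters, so dm/dt = −Q_out · (m/V).
dm/m = −Q_out dt/(V₀ + 46.600 t); integrating gives ln(m/m₀) = −(Q_out/(Q_in−Q_out)) ln(V/V₀).
m = m₀ (V₀/V)^(Q_out/(Q_in−Q_out)) = 77.5 × (379/1227.1)^(0.93348) = 25.882 mg.

25.9 mg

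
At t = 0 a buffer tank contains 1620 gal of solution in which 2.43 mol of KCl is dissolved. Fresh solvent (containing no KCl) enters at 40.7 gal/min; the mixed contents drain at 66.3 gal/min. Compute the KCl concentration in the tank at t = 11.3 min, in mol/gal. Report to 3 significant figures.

0.00110 mol/gal

Let m(t) be the amount of KCl. Volume: V(t) = V₀ + (Q_in − Q_out) t = 1620 − 25.600 t; V(11.3) = 1330.7 gal.
Species balance (pure solvent in): dm/dt = −Q_out · m/V(t).
Separate: dm/m = −Q_out dt/V(t) ⇒ ln(m/m₀) = −(Q_out/(Q_in−Q_out)) ln(V/V₀).
m = m₀ (V₀/V)^(Q_out/(Q_in−Q_out)) = 2.43 × (1620/1330.7)^(-2.5898) = 1.4600 mol.
C = m/V = 1.4600/1330.7 = 0.0010972 mol/gal.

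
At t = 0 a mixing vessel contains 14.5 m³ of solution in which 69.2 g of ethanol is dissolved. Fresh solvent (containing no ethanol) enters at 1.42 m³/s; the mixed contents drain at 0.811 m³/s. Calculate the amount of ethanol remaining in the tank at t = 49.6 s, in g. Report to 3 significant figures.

Total volume: dV/dt = Q_in − Q_out = 0.60900 m³/s, so V(t) = 14.5 + 0.60900 t and V(49.6) = 44.706 m³.
No ethanol enters, so dm/dt = −Q_out · (m/V).
dm/m = −Q_out dt/(V₀ + 0.60900 t); integrating gives ln(m/m₀) = −(Q_out/(Q_in−Q_out)) ln(V/V₀).
m = m₀ (V₀/V)^(Q_out/(Q_in−Q_out)) = 69.2 × (14.5/44.706)^(1.3317) = 15.449 g.

15.4 g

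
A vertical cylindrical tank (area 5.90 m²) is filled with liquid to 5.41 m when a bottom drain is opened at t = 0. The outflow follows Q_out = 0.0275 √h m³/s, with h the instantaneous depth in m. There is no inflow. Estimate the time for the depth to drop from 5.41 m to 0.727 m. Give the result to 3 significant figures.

632 s

With no inflow, A dh/dt = −0.0275 √h.
This is separable: 2 d(√h)/dt = −0.0275/A, so √h = √h₀ − (0.0275/(2A)) t.
t = 2A(√h₀ − √h)/0.0275 = 2·5.90·(√5.41 − √0.727)/0.0275
  = 11.800 × (2.3259 − 0.85264) / 0.0275 = 632.18 s.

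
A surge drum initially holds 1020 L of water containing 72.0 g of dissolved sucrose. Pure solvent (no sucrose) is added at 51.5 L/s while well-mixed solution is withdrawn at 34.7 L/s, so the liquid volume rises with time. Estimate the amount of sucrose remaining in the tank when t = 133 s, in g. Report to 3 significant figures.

6.56 g

Total volume: dV/dt = Q_in − Q_out = 16.800 L/s, so V(t) = 1020 + 16.800 t and V(133) = 3254.4 L.
Species balance (pure solvent in): dm/dt = −Q_out · m/V(t).
dm/m = −Q_out dt/(V₀ + 16.800 t); integrating gives ln(m/m₀) = −(Q_out/(Q_in−Q_out)) ln(V/V₀).
m = m₀ (V₀/V)^(Q_out/(Q_in−Q_out)) = 72.0 × (1020/3254.4)^(2.0655) = 6.5554 g.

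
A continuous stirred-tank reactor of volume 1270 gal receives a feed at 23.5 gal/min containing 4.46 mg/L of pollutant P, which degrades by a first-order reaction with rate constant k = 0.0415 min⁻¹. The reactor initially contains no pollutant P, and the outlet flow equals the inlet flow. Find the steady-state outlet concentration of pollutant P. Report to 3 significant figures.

1.38 mg/L

Accumulation = in − out − consumed: V dC/dt = Q C_in − Q C − k V C.
At steady state: 0 = Q C_in − (Q + kV) C_ss, so C_ss = Q C_in/(Q + kV).
C_ss = 23.5·4.46/(23.5 + 0.0415·1270) = 104.81/76.205 = 1.3754 mg/L.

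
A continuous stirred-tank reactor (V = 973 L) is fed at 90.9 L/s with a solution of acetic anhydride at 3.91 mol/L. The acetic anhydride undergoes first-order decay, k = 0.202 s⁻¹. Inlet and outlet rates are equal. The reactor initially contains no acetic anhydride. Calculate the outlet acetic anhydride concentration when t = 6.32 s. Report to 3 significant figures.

1.05 mol/L

Accumulation = in − out − consumed: V dC/dt = Q C_in − Q C − k V C.
This is linear with rate a = Q/V + k = 0.29542 s⁻¹.
C_ss = Q C_in/(Q + kV) = 1.2365 mol/L; C(t) = C_ss + (C₀ − C_ss) e^(−a t).
C(6.32) = 1.2365 + (-1.2365)·e^(−0.29542·6.32) = 1.2365 + (-1.2365)·0.15458 = 1.0453 mol/L.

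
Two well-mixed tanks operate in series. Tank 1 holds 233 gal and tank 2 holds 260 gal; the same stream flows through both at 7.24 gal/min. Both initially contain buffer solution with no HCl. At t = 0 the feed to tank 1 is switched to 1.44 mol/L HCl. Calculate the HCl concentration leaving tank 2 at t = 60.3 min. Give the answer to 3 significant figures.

0.762 mol/L

Time constants: τᵢ = Vᵢ/Q for each well-mixed tank.
τ₁ = 233/7.24 = 32.182 min; τ₂ = 260/7.24 = 35.912 min.
Tank 1: C₁ = C_in(1 − e^(−t/τ₁)). Tank 2 (τ₁ ≠ τ₂): C₂ = C_in[1 − (τ₁ e^(−t/τ₁) − τ₂ e^(−t/τ₂))/(τ₁ − τ₂)].
At t = 60.3: e^(−t/τ₁) = 0.15355, e^(−t/τ₂) = 0.18654.
C₂ = 1.44·[1 − (32.182·0.15355 − 35.912·0.18654)/(-3.7293)] = 1.44·0.52883 = 0.76152 mol/L.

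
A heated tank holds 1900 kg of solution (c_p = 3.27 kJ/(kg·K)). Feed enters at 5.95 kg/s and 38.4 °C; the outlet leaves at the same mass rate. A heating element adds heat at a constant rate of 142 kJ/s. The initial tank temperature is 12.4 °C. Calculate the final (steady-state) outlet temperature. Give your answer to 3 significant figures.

Unsteady energy balance on the tank contents: M c_p dT/dt = ṁ c_p (T_in − T) + 142.
At steady state dT/dt = 0 ⇒ T_ss = T_in + Q̇/(ṁ c_p) = 38.4 + 142/(5.95·3.27) = 45.698 °C.

45.7 °C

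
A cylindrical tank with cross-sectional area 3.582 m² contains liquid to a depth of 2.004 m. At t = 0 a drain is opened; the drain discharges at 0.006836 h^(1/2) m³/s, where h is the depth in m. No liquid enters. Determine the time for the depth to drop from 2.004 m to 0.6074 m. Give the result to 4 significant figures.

With no inflow, A dh/dt = −0.006836 √h.
Separate and integrate: 2(√h − √h₀) = −(0.006836/A) t.
t = 2A(√h₀ − √h)/0.006836 = 2·3.582·(√2.004 − √0.6074)/0.006836
  = 7.16400 × (1.41563 − 0.779359) / 0.006836 = 666.797 s.

666.8 s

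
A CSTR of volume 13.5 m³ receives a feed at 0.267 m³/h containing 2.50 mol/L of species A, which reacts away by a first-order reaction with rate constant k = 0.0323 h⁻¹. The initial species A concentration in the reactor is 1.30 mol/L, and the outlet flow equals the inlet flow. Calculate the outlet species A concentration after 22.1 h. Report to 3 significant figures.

Species balance: V dC/dt = Q C_in − Q C − k V C.
dC/dt = (Q/V) C_in − (Q/V + k) C; effective rate a = Q/V + k = 0.019778 + 0.0323 = 0.052078 h⁻¹.
C_ss = Q C_in/(Q + kV) = 0.94943 mol/L; C(t) = C_ss + (C₀ − C_ss) e^(−a t).
C(22.1) = 0.94943 + (0.35057)·e^(−0.052078·22.1) = 0.94943 + (0.35057)·0.31635 = 1.0603 mol/L.

1.06 mol/L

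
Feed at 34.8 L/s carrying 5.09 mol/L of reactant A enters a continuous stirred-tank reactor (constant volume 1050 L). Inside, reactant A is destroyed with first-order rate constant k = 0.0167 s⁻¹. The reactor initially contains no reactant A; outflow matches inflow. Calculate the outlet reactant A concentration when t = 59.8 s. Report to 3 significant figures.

3.21 mol/L

Species balance: V dC/dt = Q C_in − Q C − k V C.
dC/dt = (Q/V) C_in − (Q/V + k) C; effective rate a = Q/V + k = 0.033143 + 0.0167 = 0.049843 s⁻¹.
C_ss = Q C_in/(Q + kV) = 3.3846 mol/L; C(t) = C_ss + (C₀ − C_ss) e^(−a t).
C(59.8) = 3.3846 + (-3.3846)·e^(−0.049843·59.8) = 3.3846 + (-3.3846)·0.050762 = 3.2128 mol/L.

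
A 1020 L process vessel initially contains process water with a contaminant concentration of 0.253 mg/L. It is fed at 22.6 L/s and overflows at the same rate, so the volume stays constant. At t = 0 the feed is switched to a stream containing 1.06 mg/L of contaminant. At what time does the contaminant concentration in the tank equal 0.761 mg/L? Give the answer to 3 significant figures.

44.8 s

Species balance on the tank: V dC/dt = Q(C_in − C), so τ = V/Q = 45.133 s.
C(t) = C_in + (C₀ − C_in) e^(−t/τ). Set C = 0.761 and solve for t:
e^(−t/τ) = (C − C_in)/(C₀ − C_in) = (0.761 − 1.06)/(0.253 − 1.06) = 0.37051
t = −τ ln(…) = 45.133 × 0.99288 = 44.811 s.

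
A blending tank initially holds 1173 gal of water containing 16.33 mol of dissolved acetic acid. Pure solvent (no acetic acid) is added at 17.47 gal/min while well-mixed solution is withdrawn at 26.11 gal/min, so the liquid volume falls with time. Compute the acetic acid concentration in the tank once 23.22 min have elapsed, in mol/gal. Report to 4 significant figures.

Total volume: dV/dt = Q_in − Q_out = -8.64000 gal/min, so V(t) = 1173 − 8.64000 t and V(23.22) = 972.379 gal.
No acetic acid enters, so dm/dt = −Q_out · (m/V).
Separate: dm/m = −Q_out dt/V(t) ⇒ ln(m/m₀) = −(Q_out/(Q_in−Q_out)) ln(V/V₀).
m = m₀ (V₀/V)^(Q_out/(Q_in−Q_out)) = 16.33 × (1173/972.379)^(-3.02199) = 9.26420 mol.
C = m/V = 9.26420/972.379 = 0.00952735 mol/gal.

0.009527 mol/gal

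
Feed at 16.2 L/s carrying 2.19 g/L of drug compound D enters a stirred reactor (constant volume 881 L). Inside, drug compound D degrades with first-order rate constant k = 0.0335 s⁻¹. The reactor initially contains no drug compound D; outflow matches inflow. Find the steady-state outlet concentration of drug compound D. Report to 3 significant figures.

0.776 g/L

Accumulation = in − out − consumed: V dC/dt = Q C_in − Q C − k V C.
Steady state (dC/dt = 0): C_ss = Q C_in/(Q + kV) = C_in/(1 + kV/Q).
C_ss = 16.2·2.19/(16.2 + 0.0335·881) = 35.478/45.713 = 0.77609 g/L.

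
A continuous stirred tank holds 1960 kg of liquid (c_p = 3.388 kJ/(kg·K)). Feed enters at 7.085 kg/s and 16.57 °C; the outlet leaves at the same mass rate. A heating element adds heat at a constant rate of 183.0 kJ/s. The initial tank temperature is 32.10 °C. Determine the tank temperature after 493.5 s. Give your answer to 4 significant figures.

25.52 °C

Energy balance: M c_p dT/dt = ṁ c_p (T_in − T) + 183.0.
τ = M/ṁ = 276.641 s; T_ss = T_in + Q̇/(ṁ c_p) = 16.57 + 183.0/(7.085·3.388) = 24.1937 °C.
Solution: T(t) = T_ss + (T₀ − T_ss) e^(−t/τ).
T(493.5) = 24.1937 + (7.90626)·e^(−493.5/276.641) = 24.1937 + (7.90626)·0.167981 = 25.5218 °C.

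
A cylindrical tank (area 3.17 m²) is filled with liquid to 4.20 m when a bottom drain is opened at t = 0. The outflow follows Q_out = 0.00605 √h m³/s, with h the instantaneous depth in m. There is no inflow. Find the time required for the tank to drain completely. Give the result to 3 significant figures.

With no inflow, A dh/dt = −0.00605 √h.
∫ h^(−1/2) dh = −(0.00605/A) ∫ dt, giving 2√h = 2√h₀ − (0.00605/A) t.
Set h = 0: 2√h₀ = (0.00605/A) t_empty ⇒ t_empty = 2A√h₀/0.00605.
t_empty = 2·3.17·√4.20/0.00605 = 6.3400·2.0494/0.00605 = 2147.6 s.

2150 s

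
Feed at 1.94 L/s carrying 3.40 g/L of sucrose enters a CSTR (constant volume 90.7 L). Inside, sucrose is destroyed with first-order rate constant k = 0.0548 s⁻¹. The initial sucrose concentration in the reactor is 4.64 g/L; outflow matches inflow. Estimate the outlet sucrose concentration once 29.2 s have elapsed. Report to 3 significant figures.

1.35 g/L

Accumulation = in − out − consumed: V dC/dt = Q C_in − Q C − k V C.
dC/dt = (Q/V) C_in − (Q/V + k) C; effective rate a = Q/V + k = 0.021389 + 0.0548 = 0.076189 s⁻¹.
C_ss = Q C_in/(Q + kV) = 0.95451 g/L; C(t) = C_ss + (C₀ − C_ss) e^(−a t).
C(29.2) = 0.95451 + (3.6855)·e^(−0.076189·29.2) = 0.95451 + (3.6855)·0.10810 = 1.3529 g/L.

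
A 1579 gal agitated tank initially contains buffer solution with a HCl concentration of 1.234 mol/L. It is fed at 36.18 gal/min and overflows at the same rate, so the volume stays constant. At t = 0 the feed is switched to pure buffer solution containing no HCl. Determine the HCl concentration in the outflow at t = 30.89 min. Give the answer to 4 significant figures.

0.6080 mol/L

Accumulation = in − out for the solute gives V dC/dt = Q(C_in − C).
Time constant τ = V/Q = 1579/36.18 = 43.6429 min.
Solution: C(t) = C_in + (C₀ − C_in) e^(−t/τ).
C(30.89) = 0 + (1.234 − 0)·e^(−30.89/43.6429) = 0 + (1.23400)·0.492732 = 0.608031 mol/L.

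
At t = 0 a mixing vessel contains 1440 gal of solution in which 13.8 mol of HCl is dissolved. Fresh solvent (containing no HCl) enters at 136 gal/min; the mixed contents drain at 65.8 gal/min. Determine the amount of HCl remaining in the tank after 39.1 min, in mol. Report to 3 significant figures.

5.08 mol

Total volume: dV/dt = Q_in − Q_out = 70.200 gal/min, so V(t) = 1440 + 70.200 t and V(39.1) = 4184.8 gal.
Species balance (pure solvent in): dm/dt = −Q_out · m/V(t).
dm/m = −Q_out dt/(V₀ + 70.200 t); integrating gives ln(m/m₀) = −(Q_out/(Q_in−Q_out)) ln(V/V₀).
m = m₀ (V₀/V)^(Q_out/(Q_in−Q_out)) = 13.8 × (1440/4184.8)^(0.93732) = 5.0770 mol.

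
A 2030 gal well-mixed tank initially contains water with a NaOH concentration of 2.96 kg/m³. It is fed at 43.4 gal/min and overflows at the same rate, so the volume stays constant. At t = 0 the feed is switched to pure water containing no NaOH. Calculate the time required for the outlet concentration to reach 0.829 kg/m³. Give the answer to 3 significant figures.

Species balance: V dC/dt = Q(C_in − C) ⇒ τ = V/Q = 46.774 min.
C(t) = C_in + (C₀ − C_in) e^(−t/τ). Set C = 0.829 and solve for t:
e^(−t/τ) = (C − C_in)/(C₀ − C_in) = (0.829 − 0)/(2.96 − 0) = 0.28007
t = −τ ln(…) = 46.774 × 1.2727 = 59.531 min.

59.5 min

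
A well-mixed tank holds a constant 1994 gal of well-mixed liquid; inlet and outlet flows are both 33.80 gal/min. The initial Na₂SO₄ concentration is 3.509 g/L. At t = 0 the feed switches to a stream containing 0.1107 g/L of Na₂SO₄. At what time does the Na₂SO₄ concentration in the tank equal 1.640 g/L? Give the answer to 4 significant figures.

Species balance: V dC/dt = Q(C_in − C) ⇒ τ = V/Q = 58.9941 min.
C(t) = C_in + (C₀ − C_in) e^(−t/τ). Set C = 1.640 and solve for t:
e^(−t/τ) = (C − C_in)/(C₀ − C_in) = (1.640 − 0.1107)/(3.509 − 0.1107) = 0.450019
t = −τ ln(…) = 58.9941 × 0.798465 = 47.1047 min.

47.10 min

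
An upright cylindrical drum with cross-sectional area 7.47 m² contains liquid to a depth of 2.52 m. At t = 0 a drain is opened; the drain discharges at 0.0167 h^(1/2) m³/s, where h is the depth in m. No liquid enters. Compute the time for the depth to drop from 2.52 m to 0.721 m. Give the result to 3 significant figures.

With no inflow, A dh/dt = −0.0167 √h.
This is separable: 2 d(√h)/dt = −0.0167/A, so √h = √h₀ − (0.0167/(2A)) t.
t = 2A(√h₀ − √h)/0.0167 = 2·7.47·(√2.52 − √0.721)/0.0167
  = 14.940 × (1.5875 − 0.84912) / 0.0167 = 660.52 s.

661 s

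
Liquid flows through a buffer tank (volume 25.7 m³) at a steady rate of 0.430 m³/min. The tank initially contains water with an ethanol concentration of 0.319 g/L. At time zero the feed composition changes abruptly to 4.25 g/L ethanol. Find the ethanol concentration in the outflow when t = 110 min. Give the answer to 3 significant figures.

3.63 g/L

Mass balance on the solute (V constant): V dC/dt = Q(C_in − C).
So dC/dt = (C_in − C)/τ with τ = V/Q = 25.7/0.430 = 59.767 min.
C approaches C_in exponentially: C(t) = C_in + (C₀ − C_in) e^(−t/τ).
C(110) = 4.25 + (0.319 − 4.25)·e^(−110/59.767) = 4.25 + (-3.9310)·0.15874 = 3.6260 g/L.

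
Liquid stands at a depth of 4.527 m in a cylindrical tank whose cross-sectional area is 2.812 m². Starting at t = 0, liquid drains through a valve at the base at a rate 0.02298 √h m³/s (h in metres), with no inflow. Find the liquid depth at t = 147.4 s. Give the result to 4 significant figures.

2.327 m

A dh/dt = −Q_out = −0.02298 √h.
This is separable: 2 d(√h)/dt = −0.02298/A, so √h = √h₀ − (0.02298/(2A)) t.
√h = √4.527 − 0.02298·147.4/(2·2.812) = 2.12767 − 0.602285 = 1.52539.
h = 1.52539² = 2.32681 m.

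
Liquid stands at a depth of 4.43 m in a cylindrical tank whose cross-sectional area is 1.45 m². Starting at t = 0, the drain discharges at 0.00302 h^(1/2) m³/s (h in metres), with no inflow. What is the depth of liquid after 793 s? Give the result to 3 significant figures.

1.64 m

With no inflow, A dh/dt = −0.00302 √h.
This is separable: 2 d(√h)/dt = −0.00302/A, so √h = √h₀ − (0.00302/(2A)) t.
√h = √4.43 − 0.00302·793/(2·1.45) = 2.1048 − 0.82581 = 1.2789.
h = 1.2789² = 1.6357 m.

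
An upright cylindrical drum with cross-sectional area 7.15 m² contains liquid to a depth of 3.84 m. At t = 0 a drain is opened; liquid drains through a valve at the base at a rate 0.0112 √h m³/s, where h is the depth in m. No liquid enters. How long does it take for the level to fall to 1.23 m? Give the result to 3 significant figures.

1090 s

A dh/dt = −Q_out = −0.0112 √h.
Separate and integrate: 2(√h − √h₀) = −(0.0112/A) t.
t = 2A(√h₀ − √h)/0.0112 = 2·7.15·(√3.84 − √1.23)/0.0112
  = 14.300 × (1.9596 − 1.1091) / 0.0112 = 1086.0 s.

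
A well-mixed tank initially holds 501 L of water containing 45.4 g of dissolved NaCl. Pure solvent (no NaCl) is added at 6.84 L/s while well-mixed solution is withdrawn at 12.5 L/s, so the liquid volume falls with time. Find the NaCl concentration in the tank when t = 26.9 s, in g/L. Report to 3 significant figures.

0.0585 g/L

Total volume: dV/dt = Q_in − Q_out = -5.6600 L/s, so V(t) = 501 − 5.6600 t and V(26.9) = 348.75 L.
Solute balance: dm/dt = 0 − Q_out C = −Q_out m/V(t).
Separate: dm/m = −Q_out dt/V(t) ⇒ ln(m/m₀) = −(Q_out/(Q_in−Q_out)) ln(V/V₀).
m = m₀ (V₀/V)^(Q_out/(Q_in−Q_out)) = 45.4 × (501/348.75)^(-2.2085) = 20.399 g.
C = m/V = 20.399/348.75 = 0.058491 g/L.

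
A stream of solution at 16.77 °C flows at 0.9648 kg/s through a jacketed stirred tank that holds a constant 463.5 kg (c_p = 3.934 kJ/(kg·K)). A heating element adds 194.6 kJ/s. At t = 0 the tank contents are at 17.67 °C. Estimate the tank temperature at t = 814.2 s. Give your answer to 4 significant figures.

Unsteady energy balance on the tank contents: M c_p dT/dt = ṁ c_p (T_in − T) + 194.6.
Rearrange: dT/dt = (T_ss − T)/τ with τ = M/ṁ = 480.410 s and T_ss = T_in + Q̇/(ṁ c_p) = 68.0409 °C.
Solution: T(t) = T_ss + (T₀ − T_ss) e^(−t/τ).
T(814.2) = 68.0409 + (-50.3709)·e^(−814.2/480.410) = 68.0409 + (-50.3709)·0.183636 = 58.7910 °C.

58.79 °C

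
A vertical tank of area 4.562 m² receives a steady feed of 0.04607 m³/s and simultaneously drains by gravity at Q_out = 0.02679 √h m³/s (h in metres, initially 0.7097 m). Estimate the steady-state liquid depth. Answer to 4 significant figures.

2.957 m

A dh/dt = Q_in − 0.02679 √h. Steady state requires inflow = outflow:
Q_in = 0.02679 √h_ss ⇒ √h_ss = 0.04607/0.02679 = 1.71967.
h_ss = 1.71967² = 2.95727 m. (Since h₀ = 0.7097 m < h_ss, the level will rise toward this value.)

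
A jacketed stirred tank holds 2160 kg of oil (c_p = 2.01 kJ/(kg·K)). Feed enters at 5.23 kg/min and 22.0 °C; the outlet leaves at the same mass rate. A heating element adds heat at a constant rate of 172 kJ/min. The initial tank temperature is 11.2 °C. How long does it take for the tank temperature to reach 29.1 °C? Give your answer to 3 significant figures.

First-law balance (no shaft work): M c_p dT/dt = ṁ c_p (T_in − T) + 172.
τ = M/ṁ = 413.00 min; T_ss = T_in + Q̇/(ṁ c_p) = 38.362 °C.
T(t) = T_ss + (T₀ − T_ss) e^(−t/τ). Set T = 29.1:
e^(−t/τ) = (29.1 − 38.362)/(11.2 − 38.362) = 0.34099
t = −413.00 · ln(0.34099) = 444.35 min.

444 min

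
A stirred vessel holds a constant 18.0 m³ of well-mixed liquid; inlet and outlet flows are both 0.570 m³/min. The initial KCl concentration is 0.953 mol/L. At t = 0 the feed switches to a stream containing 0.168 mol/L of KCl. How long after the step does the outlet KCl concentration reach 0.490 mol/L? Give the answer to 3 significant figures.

28.1 min

Species balance: V dC/dt = Q(C_in − C) ⇒ τ = V/Q = 31.579 min.
C(t) = C_in + (C₀ − C_in) e^(−t/τ). Set C = 0.490 and solve for t:
e^(−t/τ) = (C − C_in)/(C₀ − C_in) = (0.490 − 0.168)/(0.953 − 0.168) = 0.41019
t = −τ ln(…) = 31.579 × 0.89113 = 28.141 min.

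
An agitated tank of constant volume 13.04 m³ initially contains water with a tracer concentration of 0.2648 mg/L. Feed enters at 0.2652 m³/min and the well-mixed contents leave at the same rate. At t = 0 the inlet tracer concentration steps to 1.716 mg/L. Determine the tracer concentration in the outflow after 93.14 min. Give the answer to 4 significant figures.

1.498 mg/L

Species balance on the tank: V dC/dt = Q(C_in − C).
Rewrite as dC/dt + C/τ = C_in/τ, τ = V/Q = 49.1704 min.
C approaches C_in exponentially: C(t) = C_in + (C₀ − C_in) e^(−t/τ).
C(93.14) = 1.716 + (0.2648 − 1.716)·e^(−93.14/49.1704) = 1.716 + (-1.45120)·0.150434 = 1.49769 mg/L.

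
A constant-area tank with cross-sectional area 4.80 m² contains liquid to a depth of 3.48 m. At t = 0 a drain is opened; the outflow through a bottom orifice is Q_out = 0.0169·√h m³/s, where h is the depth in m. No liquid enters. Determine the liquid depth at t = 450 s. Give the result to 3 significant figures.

Accumulation of liquid (constant cross-section A): A dh/dt = −0.0169 √h.
∫ h^(−1/2) dh = −(0.0169/A) ∫ dt, giving 2√h = 2√h₀ − (0.0169/A) t.
√h = √3.48 − 0.0169·450/(2·4.80) = 1.8655 − 0.79219 = 1.0733.
h = 1.0733² = 1.1519 m.

1.15 m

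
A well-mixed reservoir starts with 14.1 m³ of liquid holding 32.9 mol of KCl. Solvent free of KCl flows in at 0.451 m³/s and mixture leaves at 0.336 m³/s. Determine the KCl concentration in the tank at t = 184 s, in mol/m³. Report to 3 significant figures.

Let m(t) be the amount of KCl. Volume: V(t) = V₀ + (Q_in − Q_out) t = 14.1 + 0.11500 t; V(184) = 35.260 m³.
Species balance (pure solvent in): dm/dt = −Q_out · m/V(t).
Separate: dm/m = −Q_out dt/V(t) ⇒ ln(m/m₀) = −(Q_out/(Q_in−Q_out)) ln(V/V₀).
m = m₀ (V₀/V)^(Q_out/(Q_in−Q_out)) = 32.9 × (14.1/35.260)^(2.9217) = 2.2603 mol.
C = m/V = 2.2603/35.260 = 0.064103 mol/m³.

0.0641 mol/m³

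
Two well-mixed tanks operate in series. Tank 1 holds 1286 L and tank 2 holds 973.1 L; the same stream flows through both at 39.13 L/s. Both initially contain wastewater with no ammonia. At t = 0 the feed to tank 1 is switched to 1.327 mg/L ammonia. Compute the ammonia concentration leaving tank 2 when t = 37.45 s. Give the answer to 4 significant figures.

Time constants: τᵢ = Vᵢ/Q for each well-mixed tank.
τ₁ = 1286/39.13 = 32.8648 s; τ₂ = 973.1/39.13 = 24.8684 s.
Tank 1: C₁ = C_in(1 − e^(−t/τ₁)). Tank 2 (τ₁ ≠ τ₂): C₂ = C_in[1 − (τ₁ e^(−t/τ₁) − τ₂ e^(−t/τ₂))/(τ₁ − τ₂)].
At t = 37.45: e^(−t/τ₁) = 0.319974, e^(−t/τ₂) = 0.221811.
C₂ = 1.327·[1 − (32.8648·0.319974 − 24.8684·0.221811)/(7.99642)] = 1.327·0.374748 = 0.497290 mg/L.

0.4973 mg/L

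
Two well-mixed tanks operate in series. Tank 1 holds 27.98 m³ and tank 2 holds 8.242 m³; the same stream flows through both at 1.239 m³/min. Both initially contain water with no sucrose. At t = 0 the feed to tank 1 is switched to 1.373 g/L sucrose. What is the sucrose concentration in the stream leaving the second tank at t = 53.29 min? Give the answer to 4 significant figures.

Species balance on tank i: dCᵢ/dt = (Cᵢ₋₁ − Cᵢ)/τᵢ with τᵢ = Vᵢ/Q.
τ₁ = 27.98/1.239 = 22.5827 min; τ₂ = 8.242/1.239 = 6.65214 min.
Solving the cascade with C₁(0)=C₂(0)=0 gives C₂(t) = C_in[1 − (τ₁ e^(−t/τ₁) − τ₂ e^(−t/τ₂))/(τ₁ − τ₂)].
At t = 53.29: e^(−t/τ₁) = 0.0944421, e^(−t/τ₂) = 0.000331807.
C₂ = 1.373·[1 − (22.5827·0.0944421 − 6.65214·0.000331807)/(15.9306)] = 1.373·0.866260 = 1.18938 g/L.

1.189 g/L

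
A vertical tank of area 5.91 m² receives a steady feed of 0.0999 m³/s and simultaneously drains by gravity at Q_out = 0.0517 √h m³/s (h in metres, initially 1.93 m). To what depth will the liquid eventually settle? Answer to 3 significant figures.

Accumulation of liquid (constant cross-section A): A dh/dt = Q_in − 0.0517 √h. At steady state dh/dt = 0:
Q_in = 0.0517 √h_ss ⇒ √h_ss = 0.0999/0.0517 = 1.9323.
h_ss = 1.9323² = 3.7338 m. (Since h₀ = 1.93 m < h_ss, the level will rise toward this value.)

3.73 m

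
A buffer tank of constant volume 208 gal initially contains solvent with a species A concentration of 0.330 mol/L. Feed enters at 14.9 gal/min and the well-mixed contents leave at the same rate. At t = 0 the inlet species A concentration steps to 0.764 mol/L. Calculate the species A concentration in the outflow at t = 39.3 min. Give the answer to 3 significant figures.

Accumulation = in − out for the solute gives V dC/dt = Q(C_in − C).
So dC/dt = (C_in − C)/τ with τ = V/Q = 208/14.9 = 13.960 min.
This is linear first-order; C(t) = C_in + (C₀ − C_in) e^(−t/τ).
C(39.3) = 0.764 + (0.330 − 0.764)·e^(−39.3/13.960) = 0.764 + (-0.43400)·0.059890 = 0.73801 mol/L.

0.738 mol/L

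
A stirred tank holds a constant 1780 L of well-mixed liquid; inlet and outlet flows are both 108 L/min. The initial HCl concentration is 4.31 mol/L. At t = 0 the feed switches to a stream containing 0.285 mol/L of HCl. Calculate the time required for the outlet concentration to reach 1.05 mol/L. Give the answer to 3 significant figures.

27.4 min

Species balance: V dC/dt = Q(C_in − C) ⇒ τ = V/Q = 16.481 min.
C(t) = C_in + (C₀ − C_in) e^(−t/τ). Set C = 1.05 and solve for t:
e^(−t/τ) = (C − C_in)/(C₀ − C_in) = (1.05 − 0.285)/(4.31 − 0.285) = 0.19006
t = −τ ln(…) = 16.481 × 1.6604 = 27.366 min.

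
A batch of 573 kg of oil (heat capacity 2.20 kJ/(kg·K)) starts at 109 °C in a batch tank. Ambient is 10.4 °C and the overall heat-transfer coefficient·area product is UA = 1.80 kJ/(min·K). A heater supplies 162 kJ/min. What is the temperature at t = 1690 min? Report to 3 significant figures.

Lumped-capacitance energy balance: M c_p dT/dt = UA(T_amb − T) + Q̇.
dT/dt = (T_ss − T)/τ with T_ss = T_amb + Q̇/UA = 10.4 + 162/1.80 = 100.40 °C, τ = M c_p/UA = 573·2.20/1.80 = 700.33 min.
This is linear first-order; T(t) = T_ss + (T₀ − T_ss) e^(−t/τ).
T(1690) = 100.40 + (8.6000)·0.089534 = 101.17 °C.

101 °C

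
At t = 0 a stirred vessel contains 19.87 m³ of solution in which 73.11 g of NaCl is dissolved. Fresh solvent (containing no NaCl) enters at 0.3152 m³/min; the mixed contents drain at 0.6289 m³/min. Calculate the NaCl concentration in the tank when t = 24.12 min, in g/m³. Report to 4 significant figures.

2.273 g/m³

Total volume: dV/dt = Q_in − Q_out = -0.313700 m³/min, so V(t) = 19.87 − 0.313700 t and V(24.12) = 12.3036 m³.
No NaCl enters, so dm/dt = −Q_out · (m/V).
dm/m = −Q_out dt/(V₀ − 0.313700 t); integrating gives ln(m/m₀) = −(Q_out/(Q_in−Q_out)) ln(V/V₀).
m = m₀ (V₀/V)^(Q_out/(Q_in−Q_out)) = 73.11 × (19.87/12.3036)^(-2.00478) = 27.9671 g.
C = m/V = 27.9671/12.3036 = 2.27309 g/m³.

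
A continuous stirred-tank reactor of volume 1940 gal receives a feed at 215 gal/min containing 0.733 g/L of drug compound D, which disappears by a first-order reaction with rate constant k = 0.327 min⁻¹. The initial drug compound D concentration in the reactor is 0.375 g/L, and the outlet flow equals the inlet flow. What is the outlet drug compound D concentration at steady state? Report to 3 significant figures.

0.186 g/L

Accumulation = in − out − consumed: V dC/dt = Q C_in − Q C − k V C.
Steady state (dC/dt = 0): C_ss = Q C_in/(Q + kV) = C_in/(1 + kV/Q).
C_ss = 215·0.733/(215 + 0.327·1940) = 157.59/849.38 = 0.18554 g/L.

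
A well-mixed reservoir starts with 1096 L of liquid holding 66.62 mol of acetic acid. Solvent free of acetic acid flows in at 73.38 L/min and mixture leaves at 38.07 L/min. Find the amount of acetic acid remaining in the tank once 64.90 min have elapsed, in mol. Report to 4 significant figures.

19.73 mol

Let m(t) be the amount of acetic acid. Volume: V(t) = V₀ + (Q_in − Q_out) t = 1096 + 35.3100 t; V(64.90) = 3387.62 L.
Solute balance: dm/dt = 0 − Q_out C = −Q_out m/V(t).
dm/m = −Q_out dt/(V₀ + 35.3100 t); integrating gives ln(m/m₀) = −(Q_out/(Q_in−Q_out)) ln(V/V₀).
m = m₀ (V₀/V)^(Q_out/(Q_in−Q_out)) = 66.62 × (1096/3387.62)^(1.07816) = 19.7339 mol.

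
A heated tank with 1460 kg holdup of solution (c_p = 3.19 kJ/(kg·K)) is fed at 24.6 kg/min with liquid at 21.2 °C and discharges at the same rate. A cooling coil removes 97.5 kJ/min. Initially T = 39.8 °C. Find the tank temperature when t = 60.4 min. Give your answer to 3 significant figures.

27.1 °C

M c_p dT/dt = ṁ c_p (T_in − T) − Q̇.
τ = M/ṁ = 59.350 min; T_ss = T_in − Q̇/(ṁ c_p) = 21.2 − 97.5/(24.6·3.19) = 19.958 °C.
This is linear first-order; T(t) = T_ss + (T₀ − T_ss) e^(−t/τ).
T(60.4) = 19.958 + (19.842)·e^(−60.4/59.350) = 19.958 + (19.842)·0.36143 = 27.129 °C.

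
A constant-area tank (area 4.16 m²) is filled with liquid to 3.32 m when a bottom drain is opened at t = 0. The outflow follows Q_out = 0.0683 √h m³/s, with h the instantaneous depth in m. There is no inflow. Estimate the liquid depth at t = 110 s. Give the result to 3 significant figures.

0.845 m

With no inflow, A dh/dt = −0.0683 √h.
Separate and integrate: 2(√h − √h₀) = −(0.0683/A) t.
√h = √3.32 − 0.0683·110/(2·4.16) = 1.8221 − 0.90300 = 0.91908.
h = 0.91908² = 0.84471 m.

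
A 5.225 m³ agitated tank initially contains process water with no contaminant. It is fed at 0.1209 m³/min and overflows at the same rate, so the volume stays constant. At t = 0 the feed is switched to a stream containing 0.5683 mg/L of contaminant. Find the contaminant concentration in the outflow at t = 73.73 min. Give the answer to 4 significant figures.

0.4651 mg/L

Unsteady species balance (constant V, well mixed): V dC/dt = Q(C_in − C).
Time constant τ = V/Q = 5.225/0.1209 = 43.2175 min.
C approaches C_in exponentially: C(t) = C_in + (C₀ − C_in) e^(−t/τ).
C(73.73) = 0.5683 + (0 − 0.5683)·e^(−73.73/43.2175) = 0.5683 + (-0.568300)·0.181587 = 0.465104 mg/L.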